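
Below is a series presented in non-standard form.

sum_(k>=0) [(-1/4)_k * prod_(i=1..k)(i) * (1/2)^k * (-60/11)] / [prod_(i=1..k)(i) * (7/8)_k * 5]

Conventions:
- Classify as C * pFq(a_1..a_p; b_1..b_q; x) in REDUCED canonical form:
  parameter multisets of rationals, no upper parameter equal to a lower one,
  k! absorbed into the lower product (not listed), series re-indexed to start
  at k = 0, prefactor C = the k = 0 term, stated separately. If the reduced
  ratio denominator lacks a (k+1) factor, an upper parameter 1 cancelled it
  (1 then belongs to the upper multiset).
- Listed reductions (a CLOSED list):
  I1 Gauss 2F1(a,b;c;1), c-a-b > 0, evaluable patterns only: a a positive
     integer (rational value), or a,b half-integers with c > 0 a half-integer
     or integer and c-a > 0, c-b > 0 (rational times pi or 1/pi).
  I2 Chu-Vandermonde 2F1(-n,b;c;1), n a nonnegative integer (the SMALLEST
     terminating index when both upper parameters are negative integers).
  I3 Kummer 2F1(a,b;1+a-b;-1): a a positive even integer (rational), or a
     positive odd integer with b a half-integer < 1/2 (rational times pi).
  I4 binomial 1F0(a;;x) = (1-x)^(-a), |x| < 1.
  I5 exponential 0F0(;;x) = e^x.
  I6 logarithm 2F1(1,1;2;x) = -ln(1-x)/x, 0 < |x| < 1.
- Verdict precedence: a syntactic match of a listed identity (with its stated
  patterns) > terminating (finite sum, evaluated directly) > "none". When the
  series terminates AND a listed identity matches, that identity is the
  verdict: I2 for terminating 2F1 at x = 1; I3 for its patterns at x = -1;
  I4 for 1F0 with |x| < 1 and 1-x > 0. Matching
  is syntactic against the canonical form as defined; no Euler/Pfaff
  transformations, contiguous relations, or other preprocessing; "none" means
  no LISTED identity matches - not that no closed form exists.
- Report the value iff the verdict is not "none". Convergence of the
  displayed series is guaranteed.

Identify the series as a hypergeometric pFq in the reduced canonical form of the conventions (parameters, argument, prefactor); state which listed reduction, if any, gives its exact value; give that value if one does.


This is -12/11 * 2F1(-1/4, 1; 7/8; 1/2) in reduced canonical form. Verdict: none - at argument 1/2 the multisets {-1/4, 1} ; {7/8} match no listed identity.

Key step: with t_0 = -12/11, the constant factors (C = -12/11) combine into one prefactor.
Ratio: r(k) = (1/2) * (k-1/4) (k+1) / [(k+7/8) (k+1)] ; factor over Q: parameters, x = (1/2), and C = -12/11.


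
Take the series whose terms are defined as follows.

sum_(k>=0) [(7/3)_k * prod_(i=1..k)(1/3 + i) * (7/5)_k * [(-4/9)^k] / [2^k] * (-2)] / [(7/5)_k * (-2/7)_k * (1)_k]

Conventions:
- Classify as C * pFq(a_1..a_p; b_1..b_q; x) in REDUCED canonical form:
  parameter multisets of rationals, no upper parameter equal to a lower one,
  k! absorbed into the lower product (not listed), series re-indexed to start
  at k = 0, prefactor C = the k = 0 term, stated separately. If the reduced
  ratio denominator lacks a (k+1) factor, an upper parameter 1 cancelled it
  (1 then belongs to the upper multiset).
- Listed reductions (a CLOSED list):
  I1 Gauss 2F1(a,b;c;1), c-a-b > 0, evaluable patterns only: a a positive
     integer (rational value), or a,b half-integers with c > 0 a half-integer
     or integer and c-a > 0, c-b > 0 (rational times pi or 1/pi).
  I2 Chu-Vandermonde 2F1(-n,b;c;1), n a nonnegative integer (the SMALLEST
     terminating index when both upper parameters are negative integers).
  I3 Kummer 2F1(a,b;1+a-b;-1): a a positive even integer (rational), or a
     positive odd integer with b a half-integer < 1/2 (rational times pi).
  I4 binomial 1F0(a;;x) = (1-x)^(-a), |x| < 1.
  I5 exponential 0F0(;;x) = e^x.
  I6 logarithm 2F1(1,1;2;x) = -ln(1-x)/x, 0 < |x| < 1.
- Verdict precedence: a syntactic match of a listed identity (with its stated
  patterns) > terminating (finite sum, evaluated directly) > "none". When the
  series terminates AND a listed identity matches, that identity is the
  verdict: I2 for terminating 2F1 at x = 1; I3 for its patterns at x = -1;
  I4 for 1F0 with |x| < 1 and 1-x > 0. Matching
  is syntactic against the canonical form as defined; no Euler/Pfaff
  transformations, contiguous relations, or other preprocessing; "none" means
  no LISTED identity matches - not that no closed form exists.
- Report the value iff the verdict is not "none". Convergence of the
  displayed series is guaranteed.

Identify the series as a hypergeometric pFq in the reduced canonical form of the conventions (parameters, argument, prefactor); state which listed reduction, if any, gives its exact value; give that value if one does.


Structural cue: x = (-2/9) and the two k-th powers (C = -2) combine into one argument.
Consecutive-term ratio: r(k) = (-2/9) * (k+4/3) (k+7/3) / [(k-2/7) (k+1)] - rational in k. x = (-2/9); t_0 = -2; negate the roots.

With C = -2: the canonical form is 2F1(4/3, 7/3; -2/7; -2/9). Verdict: no listed reduction: x = -2/9 and upper {4/3, 7/3} fail every I1-I6 pattern.


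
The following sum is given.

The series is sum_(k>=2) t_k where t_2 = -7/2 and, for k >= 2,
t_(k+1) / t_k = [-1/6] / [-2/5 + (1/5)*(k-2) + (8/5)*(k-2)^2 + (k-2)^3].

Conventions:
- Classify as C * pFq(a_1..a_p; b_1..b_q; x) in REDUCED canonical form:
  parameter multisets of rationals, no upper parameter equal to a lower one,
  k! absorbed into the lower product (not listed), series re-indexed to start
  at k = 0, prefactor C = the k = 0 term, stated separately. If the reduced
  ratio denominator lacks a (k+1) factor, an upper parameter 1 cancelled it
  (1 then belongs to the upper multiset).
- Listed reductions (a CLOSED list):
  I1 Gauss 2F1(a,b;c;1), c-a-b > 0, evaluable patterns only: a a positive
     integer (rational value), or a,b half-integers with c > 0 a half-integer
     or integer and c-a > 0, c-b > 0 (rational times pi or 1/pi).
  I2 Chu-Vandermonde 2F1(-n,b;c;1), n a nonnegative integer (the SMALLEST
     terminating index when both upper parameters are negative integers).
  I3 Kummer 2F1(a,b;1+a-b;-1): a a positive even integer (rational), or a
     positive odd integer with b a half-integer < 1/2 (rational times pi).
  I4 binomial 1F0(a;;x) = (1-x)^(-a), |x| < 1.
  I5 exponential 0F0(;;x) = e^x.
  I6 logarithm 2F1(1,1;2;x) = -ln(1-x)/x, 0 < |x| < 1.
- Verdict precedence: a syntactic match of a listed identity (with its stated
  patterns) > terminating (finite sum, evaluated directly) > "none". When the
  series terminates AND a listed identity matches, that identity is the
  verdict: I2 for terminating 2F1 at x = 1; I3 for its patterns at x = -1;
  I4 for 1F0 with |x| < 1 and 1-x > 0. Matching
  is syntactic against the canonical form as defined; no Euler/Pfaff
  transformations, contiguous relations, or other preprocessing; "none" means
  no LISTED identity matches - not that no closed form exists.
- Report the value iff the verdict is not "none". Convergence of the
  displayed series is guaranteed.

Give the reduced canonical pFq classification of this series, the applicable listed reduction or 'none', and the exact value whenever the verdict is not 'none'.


Reduced: x = -1/6, 0F2, upper = {-}, lower = {-2/5, 1}, C = -7/2. Verdict: none - at argument -1/6 the multisets {-} ; {-2/5, 1} match no listed identity.

First insight: t_0 = -7/2 here, and roots of the ratio polynomials (C = -7/2) are the negated parameters.
Term ratio: r(k) = (-1/6) * 1 / [(k-2/5) (k+1) (k+1)] - poly over poly, x = (-1/6) from leading terms; C = -7/2 at k = 0.


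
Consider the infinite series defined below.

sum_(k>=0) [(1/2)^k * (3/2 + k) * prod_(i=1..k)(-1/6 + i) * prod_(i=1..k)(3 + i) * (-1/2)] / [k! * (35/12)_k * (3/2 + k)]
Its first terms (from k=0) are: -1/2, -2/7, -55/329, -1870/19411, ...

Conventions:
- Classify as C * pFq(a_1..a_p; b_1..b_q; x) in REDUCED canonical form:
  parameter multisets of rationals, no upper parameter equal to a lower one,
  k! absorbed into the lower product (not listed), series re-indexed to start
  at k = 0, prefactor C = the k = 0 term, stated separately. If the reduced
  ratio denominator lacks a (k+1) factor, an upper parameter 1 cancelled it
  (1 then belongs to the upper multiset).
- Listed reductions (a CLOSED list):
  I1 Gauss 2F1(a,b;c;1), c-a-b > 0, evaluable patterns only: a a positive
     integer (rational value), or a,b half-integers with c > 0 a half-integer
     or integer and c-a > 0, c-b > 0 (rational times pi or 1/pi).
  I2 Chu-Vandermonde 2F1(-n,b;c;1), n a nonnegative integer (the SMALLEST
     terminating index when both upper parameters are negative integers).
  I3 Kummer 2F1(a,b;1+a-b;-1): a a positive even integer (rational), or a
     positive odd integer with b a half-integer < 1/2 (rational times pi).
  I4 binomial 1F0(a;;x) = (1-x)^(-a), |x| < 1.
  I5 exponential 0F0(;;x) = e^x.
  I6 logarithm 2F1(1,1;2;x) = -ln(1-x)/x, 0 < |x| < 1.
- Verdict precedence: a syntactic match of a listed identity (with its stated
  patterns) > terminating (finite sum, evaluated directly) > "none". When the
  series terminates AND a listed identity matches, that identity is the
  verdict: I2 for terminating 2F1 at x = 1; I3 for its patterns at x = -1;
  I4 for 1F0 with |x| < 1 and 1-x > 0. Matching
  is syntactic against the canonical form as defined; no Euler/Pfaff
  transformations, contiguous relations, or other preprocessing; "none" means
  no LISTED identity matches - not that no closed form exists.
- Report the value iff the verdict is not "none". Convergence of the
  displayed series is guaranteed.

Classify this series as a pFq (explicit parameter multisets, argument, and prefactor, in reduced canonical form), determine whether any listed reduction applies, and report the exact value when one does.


The series (x = 1/2) is 2F1: upper {5/6, 4}, lower {35/12}, prefactor -1/2. Verdict: none. No listed pattern accepts 2F1(5/6, 4; 35/12; 1/2).

First insight: t_0 being -1/2, the running product (C = -1/2) telescopes to a rising factorial.
Step ratio: r(k) = (1/2) * (k+5/6) (k+4) / [(k+35/12) (k+1)] - rational; roots negated = parameters, x = (1/2), C = -1/2.


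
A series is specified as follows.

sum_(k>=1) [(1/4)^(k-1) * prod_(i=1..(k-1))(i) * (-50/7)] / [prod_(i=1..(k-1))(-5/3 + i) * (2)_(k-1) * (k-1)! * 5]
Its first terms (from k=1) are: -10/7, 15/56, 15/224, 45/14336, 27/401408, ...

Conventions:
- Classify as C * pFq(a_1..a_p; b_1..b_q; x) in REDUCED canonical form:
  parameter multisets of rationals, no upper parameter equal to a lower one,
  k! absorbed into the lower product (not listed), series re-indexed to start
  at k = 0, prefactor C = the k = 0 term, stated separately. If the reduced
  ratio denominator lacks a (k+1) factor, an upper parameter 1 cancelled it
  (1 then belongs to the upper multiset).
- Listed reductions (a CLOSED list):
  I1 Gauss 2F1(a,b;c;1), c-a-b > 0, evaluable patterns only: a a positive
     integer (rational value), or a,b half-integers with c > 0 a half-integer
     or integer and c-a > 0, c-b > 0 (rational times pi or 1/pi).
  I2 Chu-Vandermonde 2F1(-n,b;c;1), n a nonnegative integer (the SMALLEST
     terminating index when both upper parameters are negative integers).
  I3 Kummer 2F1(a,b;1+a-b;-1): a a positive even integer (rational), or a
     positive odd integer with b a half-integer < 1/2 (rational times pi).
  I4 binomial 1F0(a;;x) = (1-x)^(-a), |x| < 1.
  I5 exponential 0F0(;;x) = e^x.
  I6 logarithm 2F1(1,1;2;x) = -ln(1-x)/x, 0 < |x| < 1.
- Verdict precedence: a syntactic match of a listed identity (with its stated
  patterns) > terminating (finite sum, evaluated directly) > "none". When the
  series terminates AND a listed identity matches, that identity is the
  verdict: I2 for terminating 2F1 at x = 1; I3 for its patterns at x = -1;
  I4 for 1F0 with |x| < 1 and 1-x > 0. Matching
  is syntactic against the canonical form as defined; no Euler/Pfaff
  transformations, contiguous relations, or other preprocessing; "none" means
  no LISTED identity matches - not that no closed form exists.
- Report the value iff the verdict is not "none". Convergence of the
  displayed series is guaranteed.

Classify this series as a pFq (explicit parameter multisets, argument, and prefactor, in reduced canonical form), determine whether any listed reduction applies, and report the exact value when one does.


The series (x = 1/4) is 1F2: upper {1}, lower {-2/3, 2}, prefactor -10/7. Verdict: none here - no I1-I6 shape fits x = 1/4 with lower {-2/3, 2}.

First insight: with t_0 = -10/7, the running product (C = -10/7, x = 1/4) telescopes to a rising factorial.
Consecutive-term ratio: r(k) = (1/4) * (k+1) / [(k-2/3) (k+2) (k+1)] ; factor over Q: parameters, x = (1/4), and C = -10/7.


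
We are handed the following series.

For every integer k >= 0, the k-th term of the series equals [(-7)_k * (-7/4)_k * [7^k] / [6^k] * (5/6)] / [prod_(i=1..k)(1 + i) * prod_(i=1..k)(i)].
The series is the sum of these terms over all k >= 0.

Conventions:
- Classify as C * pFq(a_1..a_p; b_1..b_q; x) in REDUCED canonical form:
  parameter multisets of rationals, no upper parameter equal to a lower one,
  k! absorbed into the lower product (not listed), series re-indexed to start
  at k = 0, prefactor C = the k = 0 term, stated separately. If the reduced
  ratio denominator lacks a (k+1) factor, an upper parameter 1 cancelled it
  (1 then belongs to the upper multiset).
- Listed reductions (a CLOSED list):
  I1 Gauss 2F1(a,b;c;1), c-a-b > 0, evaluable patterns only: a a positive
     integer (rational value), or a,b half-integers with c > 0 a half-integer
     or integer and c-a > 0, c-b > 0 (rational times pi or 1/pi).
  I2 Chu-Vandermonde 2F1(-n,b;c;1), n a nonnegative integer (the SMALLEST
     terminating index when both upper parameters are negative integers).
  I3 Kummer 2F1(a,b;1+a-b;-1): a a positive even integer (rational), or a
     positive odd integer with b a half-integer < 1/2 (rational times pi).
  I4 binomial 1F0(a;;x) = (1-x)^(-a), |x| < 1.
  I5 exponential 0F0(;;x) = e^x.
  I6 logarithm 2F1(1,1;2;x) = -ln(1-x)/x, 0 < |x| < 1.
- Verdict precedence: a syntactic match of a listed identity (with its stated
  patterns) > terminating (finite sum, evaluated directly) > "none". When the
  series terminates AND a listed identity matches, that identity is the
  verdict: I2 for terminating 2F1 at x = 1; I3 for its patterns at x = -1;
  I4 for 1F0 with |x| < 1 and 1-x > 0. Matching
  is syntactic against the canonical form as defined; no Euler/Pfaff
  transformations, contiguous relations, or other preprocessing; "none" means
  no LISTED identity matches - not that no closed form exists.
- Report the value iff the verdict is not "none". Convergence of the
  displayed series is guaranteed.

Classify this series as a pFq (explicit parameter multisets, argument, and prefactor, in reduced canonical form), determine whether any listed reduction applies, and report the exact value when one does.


Classification (C = 5/6): 2F1 with upper {-7, -7/4}, lower {2}, argument x = 7/6. Verdict: terminating - upper -7 stops the sum at k = 7; the 8 terms are added exactly. Exact value: 13513918639385/1174136684544.

First insight: t_0 being 5/6, the two geometric factors (C = 5/6) combine into one argument.
Adjacent-term ratio: r(k) = (7/6) * (k-7) (k-7/4) / [(k+2) (k+1)] - poly over poly, x = (7/6) from leading terms; C = 5/6 at k = 0.


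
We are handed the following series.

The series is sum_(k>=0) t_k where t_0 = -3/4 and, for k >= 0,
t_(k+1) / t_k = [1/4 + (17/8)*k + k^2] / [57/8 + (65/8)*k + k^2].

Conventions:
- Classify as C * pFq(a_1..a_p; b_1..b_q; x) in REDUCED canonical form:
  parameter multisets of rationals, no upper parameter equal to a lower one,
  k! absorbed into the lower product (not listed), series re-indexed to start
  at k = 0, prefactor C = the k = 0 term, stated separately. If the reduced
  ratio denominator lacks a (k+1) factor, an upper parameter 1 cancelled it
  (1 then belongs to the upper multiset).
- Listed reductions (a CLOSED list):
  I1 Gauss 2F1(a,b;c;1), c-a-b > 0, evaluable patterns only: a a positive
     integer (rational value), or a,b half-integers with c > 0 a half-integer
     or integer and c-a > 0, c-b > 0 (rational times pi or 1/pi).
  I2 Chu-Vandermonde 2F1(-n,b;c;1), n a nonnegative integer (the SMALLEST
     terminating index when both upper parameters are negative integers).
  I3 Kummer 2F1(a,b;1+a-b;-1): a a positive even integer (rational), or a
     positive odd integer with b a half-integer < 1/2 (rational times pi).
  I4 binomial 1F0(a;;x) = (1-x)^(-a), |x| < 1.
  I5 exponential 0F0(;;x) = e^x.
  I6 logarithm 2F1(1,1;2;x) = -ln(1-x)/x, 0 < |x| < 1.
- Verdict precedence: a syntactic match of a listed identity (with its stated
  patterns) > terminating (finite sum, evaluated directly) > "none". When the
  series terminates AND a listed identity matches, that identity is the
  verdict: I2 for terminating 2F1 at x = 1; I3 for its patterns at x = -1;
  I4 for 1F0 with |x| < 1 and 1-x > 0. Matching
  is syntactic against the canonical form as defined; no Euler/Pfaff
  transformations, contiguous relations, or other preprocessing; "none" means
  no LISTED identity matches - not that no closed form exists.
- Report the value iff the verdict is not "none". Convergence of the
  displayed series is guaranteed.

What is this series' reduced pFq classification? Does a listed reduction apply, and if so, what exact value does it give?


This is -3/4 * 2F1(1/8, 2; 57/8; 1) in reduced canonical form. Verdict (x = 1): Gauss (I1, integer-parameter pattern) applies (x = 1: the Gamma ratio telescopes since c-a-b = 5 > 0 and a = 2 in Z>0). Hence: -2009/2560.

The tell: t_0 = -3/4 here, and roots of the ratio polynomials (C = -3/4, x = 1) are the negated parameters.
Term ratio: r(k) = 1 * (k+1/8) (k+2) / [(k+57/8) (k+1)] - rational in k. x = 1; t_0 = -3/4; negate the roots.


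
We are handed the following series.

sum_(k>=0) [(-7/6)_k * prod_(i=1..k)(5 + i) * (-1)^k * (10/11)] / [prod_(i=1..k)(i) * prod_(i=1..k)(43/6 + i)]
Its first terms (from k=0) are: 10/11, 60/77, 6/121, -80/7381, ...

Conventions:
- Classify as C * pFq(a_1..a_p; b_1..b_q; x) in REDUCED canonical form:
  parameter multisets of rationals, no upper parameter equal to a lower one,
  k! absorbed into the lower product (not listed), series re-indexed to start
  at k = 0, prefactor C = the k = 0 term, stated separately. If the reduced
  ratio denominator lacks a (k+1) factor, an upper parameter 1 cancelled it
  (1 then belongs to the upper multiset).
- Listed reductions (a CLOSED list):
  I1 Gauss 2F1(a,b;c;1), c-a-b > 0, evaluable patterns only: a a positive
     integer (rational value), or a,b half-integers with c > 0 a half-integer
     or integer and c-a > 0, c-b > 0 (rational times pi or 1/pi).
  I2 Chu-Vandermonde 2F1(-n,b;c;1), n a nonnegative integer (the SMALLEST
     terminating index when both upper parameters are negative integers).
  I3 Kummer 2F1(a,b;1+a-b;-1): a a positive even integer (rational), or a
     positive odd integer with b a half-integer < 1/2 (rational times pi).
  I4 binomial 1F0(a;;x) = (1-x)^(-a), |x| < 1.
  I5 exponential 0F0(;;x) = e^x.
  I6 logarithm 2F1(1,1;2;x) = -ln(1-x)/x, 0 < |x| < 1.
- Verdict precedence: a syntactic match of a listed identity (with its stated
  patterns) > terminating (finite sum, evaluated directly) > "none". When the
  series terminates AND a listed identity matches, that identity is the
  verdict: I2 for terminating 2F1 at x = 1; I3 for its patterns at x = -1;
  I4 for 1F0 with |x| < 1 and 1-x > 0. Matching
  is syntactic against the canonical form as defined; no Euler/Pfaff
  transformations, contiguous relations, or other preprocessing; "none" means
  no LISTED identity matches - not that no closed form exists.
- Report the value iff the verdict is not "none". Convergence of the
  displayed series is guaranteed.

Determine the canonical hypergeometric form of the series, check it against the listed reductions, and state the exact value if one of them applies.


Key observation: with t_0 = 10/11, the product of the first k integers (C = 10/11) is k!.
Term ratio: r(k) = (-1) * (k-7/6) (k+6) / [(k+49/6) (k+1)] - rational; roots negated = parameters, x = (-1), C = 10/11.

Canonical form: C = 10/11 times 2F1 with upper {-7/6, 6}, lower {49/6}, x = -1. Verdict at x = -1: Kummer's theorem (I3) matches (x = -1; c = 49/6 equals 1+a-b for upper {-7/6, 6}: listed pattern). Its exact value is 49321/28512.


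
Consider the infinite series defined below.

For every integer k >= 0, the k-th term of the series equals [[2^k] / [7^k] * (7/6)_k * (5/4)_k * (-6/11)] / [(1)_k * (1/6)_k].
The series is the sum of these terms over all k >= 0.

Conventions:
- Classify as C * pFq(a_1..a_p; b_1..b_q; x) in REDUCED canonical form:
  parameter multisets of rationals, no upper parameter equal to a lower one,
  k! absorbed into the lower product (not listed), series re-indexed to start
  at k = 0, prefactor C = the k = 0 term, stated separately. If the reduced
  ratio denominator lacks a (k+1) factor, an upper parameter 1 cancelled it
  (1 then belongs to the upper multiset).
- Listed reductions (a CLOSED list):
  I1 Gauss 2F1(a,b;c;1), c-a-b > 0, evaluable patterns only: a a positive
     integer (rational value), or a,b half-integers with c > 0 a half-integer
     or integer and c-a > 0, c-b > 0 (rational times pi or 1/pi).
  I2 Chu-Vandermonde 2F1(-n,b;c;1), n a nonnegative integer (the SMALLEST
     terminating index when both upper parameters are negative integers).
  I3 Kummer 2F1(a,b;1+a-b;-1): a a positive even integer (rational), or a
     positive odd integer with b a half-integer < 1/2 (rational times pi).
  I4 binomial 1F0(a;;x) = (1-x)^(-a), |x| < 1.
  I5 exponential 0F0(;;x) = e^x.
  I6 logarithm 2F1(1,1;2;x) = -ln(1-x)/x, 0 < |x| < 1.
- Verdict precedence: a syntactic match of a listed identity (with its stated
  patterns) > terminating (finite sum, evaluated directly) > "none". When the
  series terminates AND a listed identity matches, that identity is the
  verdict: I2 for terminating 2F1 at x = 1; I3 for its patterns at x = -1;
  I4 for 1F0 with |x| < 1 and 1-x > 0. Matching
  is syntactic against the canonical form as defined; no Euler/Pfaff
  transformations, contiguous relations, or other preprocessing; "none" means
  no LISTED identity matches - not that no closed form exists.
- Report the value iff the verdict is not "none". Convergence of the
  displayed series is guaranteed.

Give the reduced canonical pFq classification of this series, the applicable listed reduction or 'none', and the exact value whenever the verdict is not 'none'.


Canonical form: C = -6/11 times 2F1 with upper {7/6, 5/4}, lower {1/6}, x = 2/7. Verdict: none - this 2F1 at x = 2/7 matches no listed pattern, and upper {7/6, 5/4} holds no stopper.

Key step: from the first term -6/11: (1)_k (C = -6/11) is k! itself.
Adjacent-term ratio: r(k) = (2/7) * (k+7/6) (k+5/4) / [(k+1/6) (k+1)] - rational in k. x = (2/7); t_0 = -6/11; negate the roots.


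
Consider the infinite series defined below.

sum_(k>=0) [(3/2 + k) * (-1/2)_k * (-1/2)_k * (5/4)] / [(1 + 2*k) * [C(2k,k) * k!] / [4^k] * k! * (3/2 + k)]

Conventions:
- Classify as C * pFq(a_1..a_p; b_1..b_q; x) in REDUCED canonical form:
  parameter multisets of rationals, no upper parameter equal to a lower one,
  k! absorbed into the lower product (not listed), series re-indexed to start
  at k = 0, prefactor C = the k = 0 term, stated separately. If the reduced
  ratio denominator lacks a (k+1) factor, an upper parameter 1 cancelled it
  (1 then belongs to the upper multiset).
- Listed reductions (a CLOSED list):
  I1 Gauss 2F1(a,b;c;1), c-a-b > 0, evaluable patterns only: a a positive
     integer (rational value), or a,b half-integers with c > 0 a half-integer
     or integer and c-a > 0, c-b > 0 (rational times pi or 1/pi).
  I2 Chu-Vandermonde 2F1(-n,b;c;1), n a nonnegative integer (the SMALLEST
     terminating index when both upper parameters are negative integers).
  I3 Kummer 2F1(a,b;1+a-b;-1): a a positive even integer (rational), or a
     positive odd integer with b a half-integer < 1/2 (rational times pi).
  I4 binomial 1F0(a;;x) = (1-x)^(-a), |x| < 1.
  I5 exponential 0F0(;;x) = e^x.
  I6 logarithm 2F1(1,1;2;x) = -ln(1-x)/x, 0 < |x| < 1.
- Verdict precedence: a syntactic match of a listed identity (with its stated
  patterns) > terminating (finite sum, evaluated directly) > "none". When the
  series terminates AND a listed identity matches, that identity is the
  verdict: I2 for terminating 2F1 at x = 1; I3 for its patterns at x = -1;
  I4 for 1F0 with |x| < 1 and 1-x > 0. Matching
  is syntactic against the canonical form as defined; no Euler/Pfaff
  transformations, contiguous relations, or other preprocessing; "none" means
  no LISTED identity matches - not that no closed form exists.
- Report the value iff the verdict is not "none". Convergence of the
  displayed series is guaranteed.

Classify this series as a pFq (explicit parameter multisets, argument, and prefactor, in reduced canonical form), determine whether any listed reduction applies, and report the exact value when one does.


x = 1 here; the reduced form reads 2F1, upper {-1/2, -1/2}, lower {3/2}, C = 5/4. Verdict: the half-integer Gauss pattern (I1) fires (x = 1; upper {-1/2, -1/2} half-integers, c = 3/2 in the evaluable pattern). Its exact value is (15/32) * pi.

First insight: t_0 being 5/4, k + 3/2 divides numerator and denominator alike; C = 5/4, x = 1 after cancelling.
Consecutive-term ratio: r(k) = 1 * (k-1/2) (k-1/2) / [(k+3/2) (k+1)] - rational; roots negated = parameters, x = 1, C = 5/4.


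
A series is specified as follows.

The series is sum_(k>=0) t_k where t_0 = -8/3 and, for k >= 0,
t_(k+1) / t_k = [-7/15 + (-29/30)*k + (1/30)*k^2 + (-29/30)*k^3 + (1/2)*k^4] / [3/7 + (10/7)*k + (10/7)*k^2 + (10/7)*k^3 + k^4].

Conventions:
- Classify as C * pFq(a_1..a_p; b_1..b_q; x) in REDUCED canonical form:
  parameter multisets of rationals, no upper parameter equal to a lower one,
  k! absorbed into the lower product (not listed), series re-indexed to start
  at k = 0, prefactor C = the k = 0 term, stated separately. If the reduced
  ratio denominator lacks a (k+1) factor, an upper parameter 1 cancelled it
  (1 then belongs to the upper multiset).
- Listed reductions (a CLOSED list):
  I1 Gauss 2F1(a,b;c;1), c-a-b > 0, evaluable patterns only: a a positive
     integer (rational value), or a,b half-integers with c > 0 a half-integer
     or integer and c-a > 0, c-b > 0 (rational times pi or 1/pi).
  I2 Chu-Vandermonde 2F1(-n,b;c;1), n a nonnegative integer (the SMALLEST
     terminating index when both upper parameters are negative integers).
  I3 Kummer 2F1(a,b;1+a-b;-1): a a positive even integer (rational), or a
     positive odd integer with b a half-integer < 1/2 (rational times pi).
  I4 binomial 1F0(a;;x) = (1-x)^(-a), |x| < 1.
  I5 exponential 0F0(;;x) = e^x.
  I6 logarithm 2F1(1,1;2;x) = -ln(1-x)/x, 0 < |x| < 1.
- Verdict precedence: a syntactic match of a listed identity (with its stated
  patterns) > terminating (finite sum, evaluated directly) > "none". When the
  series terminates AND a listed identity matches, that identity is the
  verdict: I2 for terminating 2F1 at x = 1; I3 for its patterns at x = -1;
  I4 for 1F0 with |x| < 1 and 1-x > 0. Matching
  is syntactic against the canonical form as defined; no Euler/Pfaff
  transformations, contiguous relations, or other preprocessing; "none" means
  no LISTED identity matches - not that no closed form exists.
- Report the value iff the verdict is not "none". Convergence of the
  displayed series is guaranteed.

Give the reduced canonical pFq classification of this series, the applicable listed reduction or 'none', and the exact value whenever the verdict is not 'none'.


Prefactor -8/3, argument 1/2: 2F1 with upper {-7/3, 2/5} over lower {3/7}. Verdict: none here - no I1-I6 shape fits x = 1/2 with lower {3/7}.

First insight: t_0 = -8/3 here, and roots of the ratio polynomials (C = -8/3) are the negated parameters.
Step ratio: r(k) = (1/2) * (k-7/3) (k+2/5) / [(k+3/7) (k+1)] - rational in k. x = (1/2); t_0 = -8/3; negate the roots.


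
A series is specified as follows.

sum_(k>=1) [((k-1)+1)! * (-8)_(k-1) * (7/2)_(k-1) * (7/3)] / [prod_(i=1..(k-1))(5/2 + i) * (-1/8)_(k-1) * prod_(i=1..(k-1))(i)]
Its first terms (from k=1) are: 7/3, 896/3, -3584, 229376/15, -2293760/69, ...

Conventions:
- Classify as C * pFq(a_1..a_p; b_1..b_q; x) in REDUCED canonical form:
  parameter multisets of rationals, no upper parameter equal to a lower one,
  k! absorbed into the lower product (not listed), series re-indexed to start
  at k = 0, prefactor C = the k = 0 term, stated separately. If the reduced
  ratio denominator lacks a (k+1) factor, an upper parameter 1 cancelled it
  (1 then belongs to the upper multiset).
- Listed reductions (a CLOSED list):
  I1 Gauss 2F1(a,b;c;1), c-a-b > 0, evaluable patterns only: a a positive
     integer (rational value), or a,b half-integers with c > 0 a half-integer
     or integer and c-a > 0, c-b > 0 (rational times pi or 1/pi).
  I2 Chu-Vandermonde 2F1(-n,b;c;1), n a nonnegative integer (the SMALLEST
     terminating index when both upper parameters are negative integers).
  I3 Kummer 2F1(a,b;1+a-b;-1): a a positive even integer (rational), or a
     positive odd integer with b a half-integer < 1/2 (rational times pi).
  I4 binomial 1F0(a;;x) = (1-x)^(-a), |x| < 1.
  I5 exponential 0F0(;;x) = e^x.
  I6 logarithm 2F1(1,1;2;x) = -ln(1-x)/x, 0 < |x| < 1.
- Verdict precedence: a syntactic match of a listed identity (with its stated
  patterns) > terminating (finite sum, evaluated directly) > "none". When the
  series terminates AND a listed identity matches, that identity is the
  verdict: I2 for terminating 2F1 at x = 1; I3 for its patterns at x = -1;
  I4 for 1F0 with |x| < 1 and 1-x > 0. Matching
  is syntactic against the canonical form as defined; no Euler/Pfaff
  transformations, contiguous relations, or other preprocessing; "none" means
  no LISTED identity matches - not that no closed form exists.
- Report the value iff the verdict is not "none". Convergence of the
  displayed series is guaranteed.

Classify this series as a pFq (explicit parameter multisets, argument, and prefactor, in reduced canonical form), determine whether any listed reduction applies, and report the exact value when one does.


The series (x = 1) is 2F1: upper {-8, 2}, lower {-1/8}, prefactor 7/3. Verdict: the Chu-Vandermonde identity I2 matches (terminating 2F1 at x = 1 with n = 8, b = 2, c = -1/8). Its exact value is 357/2585.

Structural cue: t_0 being 7/3, the product of the first k integers (C = 7/3) is k!.
Consecutive-term ratio: r(k) = 1 * (k-8) (k+2) / [(k-1/8) (k+1)] - rational in k. x = 1; t_0 = 7/3; negate the roots.


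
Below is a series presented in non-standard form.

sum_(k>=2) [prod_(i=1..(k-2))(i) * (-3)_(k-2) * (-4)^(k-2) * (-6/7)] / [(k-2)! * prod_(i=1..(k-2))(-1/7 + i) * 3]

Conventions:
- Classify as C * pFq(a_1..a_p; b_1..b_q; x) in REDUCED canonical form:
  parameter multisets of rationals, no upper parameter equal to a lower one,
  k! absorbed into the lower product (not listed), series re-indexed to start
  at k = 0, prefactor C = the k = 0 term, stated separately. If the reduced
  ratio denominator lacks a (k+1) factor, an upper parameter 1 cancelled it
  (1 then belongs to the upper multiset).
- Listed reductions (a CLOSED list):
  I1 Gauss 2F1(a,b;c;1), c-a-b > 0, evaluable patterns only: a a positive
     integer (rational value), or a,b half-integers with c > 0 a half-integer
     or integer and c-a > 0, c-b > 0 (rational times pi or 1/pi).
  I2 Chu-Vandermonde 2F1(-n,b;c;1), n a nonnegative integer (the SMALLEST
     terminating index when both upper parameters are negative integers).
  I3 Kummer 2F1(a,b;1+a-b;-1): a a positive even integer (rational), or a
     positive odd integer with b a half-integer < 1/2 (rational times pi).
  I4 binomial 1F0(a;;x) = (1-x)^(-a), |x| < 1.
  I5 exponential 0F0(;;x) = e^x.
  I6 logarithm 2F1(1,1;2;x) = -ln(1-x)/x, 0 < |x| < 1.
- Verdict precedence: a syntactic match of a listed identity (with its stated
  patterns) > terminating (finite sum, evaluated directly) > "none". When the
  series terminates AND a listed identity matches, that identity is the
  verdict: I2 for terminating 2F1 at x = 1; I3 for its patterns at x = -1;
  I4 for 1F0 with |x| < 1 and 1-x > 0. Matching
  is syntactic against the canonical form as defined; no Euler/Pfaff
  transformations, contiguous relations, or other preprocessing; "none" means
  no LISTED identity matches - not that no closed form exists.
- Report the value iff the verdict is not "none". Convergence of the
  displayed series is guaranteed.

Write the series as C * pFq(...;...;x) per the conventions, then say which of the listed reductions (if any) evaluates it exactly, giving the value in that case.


Structural cue: with t_0 = -2/7, the lower running product (C = -2/7) is a rising factorial.
Consecutive-term ratio: r(k) = (-4) * (k-3) (k+1) / [(k+6/7) (k+1)] - rational; roots negated = parameters, x = (-4), C = -2/7.

This is -2/7 * 2F1(-3, 1; 6/7; -4) in reduced canonical form. Verdict: terminating (-3 upstairs). 4 nonzero terms in all; added directly. Sum: -20766/455.


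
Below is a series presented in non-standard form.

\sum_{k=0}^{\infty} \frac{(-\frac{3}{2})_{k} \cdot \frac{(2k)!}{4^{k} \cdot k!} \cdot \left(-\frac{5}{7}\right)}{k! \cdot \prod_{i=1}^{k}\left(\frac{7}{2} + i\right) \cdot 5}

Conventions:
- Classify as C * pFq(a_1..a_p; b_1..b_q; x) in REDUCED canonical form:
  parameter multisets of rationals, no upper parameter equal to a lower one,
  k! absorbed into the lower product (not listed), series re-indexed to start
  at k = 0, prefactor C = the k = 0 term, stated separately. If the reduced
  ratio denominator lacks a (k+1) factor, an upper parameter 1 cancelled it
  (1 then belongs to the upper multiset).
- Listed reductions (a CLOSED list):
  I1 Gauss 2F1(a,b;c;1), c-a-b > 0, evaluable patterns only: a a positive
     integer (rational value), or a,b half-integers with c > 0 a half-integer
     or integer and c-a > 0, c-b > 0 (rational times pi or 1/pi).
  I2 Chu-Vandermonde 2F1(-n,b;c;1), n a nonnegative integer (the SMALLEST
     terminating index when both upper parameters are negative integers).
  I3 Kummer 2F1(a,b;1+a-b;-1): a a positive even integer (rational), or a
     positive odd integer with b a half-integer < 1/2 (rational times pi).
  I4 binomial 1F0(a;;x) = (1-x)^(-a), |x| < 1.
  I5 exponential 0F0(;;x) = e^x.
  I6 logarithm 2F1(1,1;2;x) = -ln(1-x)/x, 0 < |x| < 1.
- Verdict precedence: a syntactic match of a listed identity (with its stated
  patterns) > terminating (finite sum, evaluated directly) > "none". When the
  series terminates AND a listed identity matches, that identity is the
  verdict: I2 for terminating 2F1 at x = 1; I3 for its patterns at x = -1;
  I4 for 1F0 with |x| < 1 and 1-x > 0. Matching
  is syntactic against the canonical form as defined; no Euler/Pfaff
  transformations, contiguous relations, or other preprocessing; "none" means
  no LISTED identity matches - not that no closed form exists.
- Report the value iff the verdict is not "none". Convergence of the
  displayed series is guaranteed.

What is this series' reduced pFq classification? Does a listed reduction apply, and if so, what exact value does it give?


x = 1 here; the reduced form reads 2F1, upper {-\frac{3}{2}, \frac{1}{2}}, lower {\frac{9}{2}}, C = -\frac{1}{7}. Verdict: the half-integer Gauss pattern (I1) fires (x = 1; upper {-\frac{3}{2}, \frac{1}{2}} half-integers, c = \frac{9}{2} in the evaluable pattern). Sum: \left(-\frac{315}{8192}\right) \cdot \pi.

The tell: t_0 being -\frac{1}{7}, the constant factors (C = -1/7, x = 1) combine into one prefactor.
Ratio: r(k) = 1 * (k-\frac{3}{2}) (k+\frac{1}{2}) / [(k+\frac{9}{2}) (k+1)] - poly over poly, x = 1 from leading terms; C = -\frac{1}{7} at k = 0.


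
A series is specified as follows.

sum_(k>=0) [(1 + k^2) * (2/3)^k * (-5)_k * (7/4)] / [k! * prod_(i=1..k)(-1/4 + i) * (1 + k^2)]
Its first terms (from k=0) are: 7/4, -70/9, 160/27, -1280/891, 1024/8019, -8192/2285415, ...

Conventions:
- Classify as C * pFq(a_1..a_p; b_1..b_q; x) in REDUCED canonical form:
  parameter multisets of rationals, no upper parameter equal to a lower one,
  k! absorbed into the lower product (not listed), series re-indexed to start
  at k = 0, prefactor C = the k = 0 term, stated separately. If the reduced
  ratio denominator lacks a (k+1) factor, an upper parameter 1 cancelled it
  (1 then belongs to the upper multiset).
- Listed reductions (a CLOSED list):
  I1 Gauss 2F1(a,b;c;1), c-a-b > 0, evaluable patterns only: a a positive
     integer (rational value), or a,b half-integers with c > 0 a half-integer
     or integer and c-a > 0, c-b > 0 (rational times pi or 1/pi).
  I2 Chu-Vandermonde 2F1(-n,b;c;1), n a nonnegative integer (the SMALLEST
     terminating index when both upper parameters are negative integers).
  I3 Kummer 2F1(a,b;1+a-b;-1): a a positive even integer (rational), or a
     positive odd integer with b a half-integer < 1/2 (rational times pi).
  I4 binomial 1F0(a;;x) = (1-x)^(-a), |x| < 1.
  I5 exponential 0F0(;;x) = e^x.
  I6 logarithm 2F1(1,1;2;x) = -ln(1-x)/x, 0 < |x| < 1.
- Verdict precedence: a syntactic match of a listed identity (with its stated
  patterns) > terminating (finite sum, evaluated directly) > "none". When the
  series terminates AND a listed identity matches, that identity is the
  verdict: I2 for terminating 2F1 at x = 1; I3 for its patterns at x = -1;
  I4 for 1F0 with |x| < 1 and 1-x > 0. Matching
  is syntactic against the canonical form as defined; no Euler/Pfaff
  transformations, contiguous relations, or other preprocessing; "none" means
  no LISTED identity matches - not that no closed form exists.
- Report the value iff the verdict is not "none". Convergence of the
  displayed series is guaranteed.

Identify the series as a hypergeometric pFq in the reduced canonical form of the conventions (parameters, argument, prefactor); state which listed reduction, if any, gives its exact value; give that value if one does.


At argument 2/3: a 1F1 with upper {-5}, lower {3/4}, scaled by C = 7/4. Verdict: terminating - no listed pattern fits, but -5 in the upper list cuts the series at k = 5; direct evaluation. Exact value: -12929303/9141660.

Structural cue: t_0 being 7/4, striking the common factor k^2 + 1 reduces the term (C = 7/4).
Term ratio: r(k) = (2/3) * (k-5) / [(k+3/4) (k+1)] - rational in k. x = (2/3); t_0 = 7/4; negate the roots.


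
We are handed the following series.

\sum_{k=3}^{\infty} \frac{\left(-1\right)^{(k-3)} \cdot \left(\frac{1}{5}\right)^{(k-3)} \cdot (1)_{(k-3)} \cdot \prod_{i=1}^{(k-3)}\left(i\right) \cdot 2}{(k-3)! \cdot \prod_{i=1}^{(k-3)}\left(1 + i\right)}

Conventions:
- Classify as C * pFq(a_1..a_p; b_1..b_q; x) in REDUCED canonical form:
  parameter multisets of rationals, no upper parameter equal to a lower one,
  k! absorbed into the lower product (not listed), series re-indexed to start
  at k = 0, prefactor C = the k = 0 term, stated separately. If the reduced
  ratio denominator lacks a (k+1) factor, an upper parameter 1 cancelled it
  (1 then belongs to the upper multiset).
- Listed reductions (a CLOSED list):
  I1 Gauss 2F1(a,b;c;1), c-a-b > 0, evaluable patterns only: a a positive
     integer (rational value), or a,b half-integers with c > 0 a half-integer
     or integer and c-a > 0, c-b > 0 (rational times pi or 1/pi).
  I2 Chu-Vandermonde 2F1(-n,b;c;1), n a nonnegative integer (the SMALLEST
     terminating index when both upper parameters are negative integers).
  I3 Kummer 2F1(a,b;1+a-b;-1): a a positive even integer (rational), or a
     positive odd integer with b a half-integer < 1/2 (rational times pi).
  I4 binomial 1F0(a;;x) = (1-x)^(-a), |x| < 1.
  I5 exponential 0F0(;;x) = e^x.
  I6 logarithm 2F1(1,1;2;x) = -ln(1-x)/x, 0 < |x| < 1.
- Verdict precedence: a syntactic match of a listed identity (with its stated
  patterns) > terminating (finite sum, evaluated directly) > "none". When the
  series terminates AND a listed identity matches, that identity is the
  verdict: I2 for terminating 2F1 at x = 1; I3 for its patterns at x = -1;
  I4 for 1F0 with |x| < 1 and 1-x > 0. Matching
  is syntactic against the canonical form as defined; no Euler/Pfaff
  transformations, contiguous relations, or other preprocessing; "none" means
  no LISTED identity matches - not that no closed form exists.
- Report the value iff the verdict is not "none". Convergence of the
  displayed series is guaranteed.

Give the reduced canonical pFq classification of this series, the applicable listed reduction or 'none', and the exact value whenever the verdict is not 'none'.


Reduced: x = -\frac{1}{5}, 2F1, upper = {1, 1}, lower = {2}, C = 2. Verdict: this is the logarithmic series (I6) (the logarithm: parameters (1,1;2), x = -\frac{1}{5}). Hence: 10 \cdot \ln\left(\frac{6}{5}\right).

Structural cue: with t_0 = 2, the lower running product (C = 2, x = -1/5) is a rising factorial.
Consecutive-term ratio: r(k) = -\frac{1}{5} * (k+1) (k+1) / [(k+2) (k+1)] ; factor over Q: parameters, x = -\frac{1}{5}, and C = 2.
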